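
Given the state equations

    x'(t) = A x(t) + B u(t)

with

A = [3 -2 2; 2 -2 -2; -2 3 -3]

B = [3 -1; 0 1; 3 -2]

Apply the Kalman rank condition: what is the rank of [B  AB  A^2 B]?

3

AB = [[15, -9], [0, 0], [-15, 11]]
A^2B = [[15, -5], [60, -40], [15, -15]]
Controllability matrix C = [B  AB  A^2B] = [[3, -1, 15, -9, 15, -5], [0, 1, 0, 0, 60, -40], [3, -2, -15, 11, 15, -15]]
Take the 3×3 submatrix of C formed by columns 1, 2, 3: [[3, -1, 15], [0, 1, 0], [3, -2, -15]]. Its determinant is 3·(1·(-15) - 0·(-2)) - (-1)·(0·(-15) - 0·3) + 15·(0·(-2) - 1·3) = 3·(-15) - (-1)·0 + 15·(-3) = -90 ≠ 0.
So rank(C) ≥ 3; since C has 3 rows, rank(C) = 3.
rank(C) = 3 = n, so the pair (A, B) is completely controllable.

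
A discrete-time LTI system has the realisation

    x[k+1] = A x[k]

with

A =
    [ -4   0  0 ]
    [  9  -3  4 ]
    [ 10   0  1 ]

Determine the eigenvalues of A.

det(zI - A) = z^3 - (tr A)z^2 + (M11 + M22 + M33)z - det A, where Mii is the 2×2 principal minor of A obtained by deleting row i and column i.
tr A = (-4) + (-3) + 1 = -6; M11 = (-3)·1 - 4·0 = -3 - 0 = -3; M22 = (-4)·1 - 0·10 = -4 - 0 = -4; M33 = (-4)·(-3) - 0·9 = 12 - 0 = 12; sum of minors = 5.
det A = (-4)·((-3)·1 - 4·0) - 0·(9·1 - 4·10) + 0·(9·0 - (-3)·10) = (-4)·(-3) - 0·(-31) + 0·30 = 12.
So p(z) = det(zI - A) = z^3 + 6z^2 + 5z - 12.
Rational-root test: any integer root divides -12. Testing small divisors, z = 1 works: p(1) = 1 + 6 + 5 + (-12) = 0, so (z - 1) is a factor.
Dividing, p(z) = (z - 1)(z^2 + 7z + 12).
Factor z^2 + 7z + 12: two numbers with sum -7 and product 12 are -3 and -4, so z^2 + 7z + 12 = (z + 3)(z + 4).
Hence p(z) = (z - 1) (z + 3) (z + 4), with roots -4, -3, 1.

-4, -3, 1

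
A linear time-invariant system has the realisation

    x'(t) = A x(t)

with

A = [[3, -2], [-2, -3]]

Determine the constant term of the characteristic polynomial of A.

For a 2×2 matrix, det(sI - A) = s^2 - (tr A)s + det A.
tr A = 0, det A = -13.
So p(s) = s^2 - 13.
The constant term is -13.

-13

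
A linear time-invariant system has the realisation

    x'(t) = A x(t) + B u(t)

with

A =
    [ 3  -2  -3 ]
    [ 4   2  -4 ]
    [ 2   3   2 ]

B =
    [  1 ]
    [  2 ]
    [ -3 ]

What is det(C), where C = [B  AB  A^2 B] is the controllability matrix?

-2752

AB = [[8], [20], [2]]
A^2B = [[-22], [64], [80]]
Controllability matrix C = [B  AB  A^2B] = [[1, 8, -22], [2, 20, 64], [-3, 2, 80]]
Expanding along the first row, det(C) = 1·(20·80 - 64·2) - 8·(2·80 - 64·(-3)) + (-22)·(2·2 - 20·(-3)) = 1·1472 - 8·352 + (-22)·64 = -2752
Since det(C) ≠ 0, rank(C) = 3 and the system is completely controllable.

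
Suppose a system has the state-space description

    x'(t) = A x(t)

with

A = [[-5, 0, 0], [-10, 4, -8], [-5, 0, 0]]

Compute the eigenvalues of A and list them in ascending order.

det(sI - A) = s^3 - (tr A)s^2 + (M11 + M22 + M33)s - det A, where Mii is the 2×2 principal minor of A obtained by deleting row i and column i.
tr A = (-5) + 4 + 0 = -1; M11 = 4·0 - (-8)·0 = 0 - 0 = 0; M22 = (-5)·0 - 0·(-5) = 0 - 0 = 0; M33 = (-5)·4 - 0·(-10) = -20 - 0 = -20; sum of minors = -20.
det A = (-5)·(4·0 - (-8)·0) - 0·((-10)·0 - (-8)·(-5)) + 0·((-10)·0 - 4·(-5)) = (-5)·0 - 0·(-40) + 0·20 = 0.
So p(s) = det(sI - A) = s^3 + s^2 - 20s.
The constant term is 0, so p(s) = s(s^2 + s - 20).
Factor s^2 + s - 20: two numbers with sum -1 and product -20 are 4 and -5, so s^2 + s - 20 = (s - 4)(s + 5).
Hence p(s) = s (s - 4) (s + 5), with roots -5, 0, 4.
At least one eigenvalue has non-negative real part, so the system is not asymptotically stable.

-5, 0, 4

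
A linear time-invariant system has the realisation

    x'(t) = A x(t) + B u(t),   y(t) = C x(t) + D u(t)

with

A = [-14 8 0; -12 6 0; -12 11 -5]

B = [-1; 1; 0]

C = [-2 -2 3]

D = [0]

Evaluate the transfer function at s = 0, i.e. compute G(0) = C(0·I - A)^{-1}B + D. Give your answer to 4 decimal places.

-0.7667

G(0) = C(-A)^{-1}B + D = -C A^{-1} B + D.
det A = -60, so A^{-1} = (1/-60)·adj(A) = [[1/2, -2/3, 0], [1, -7/6, 0], [1, -29/30, -1/5]]
A^{-1} B = [-7/6, -13/6, -59/30]^T
C A^{-1} B = 23/30
G(0) = D - C A^{-1} B = 0 - (23/30) = -23/30 ≈ -0.7667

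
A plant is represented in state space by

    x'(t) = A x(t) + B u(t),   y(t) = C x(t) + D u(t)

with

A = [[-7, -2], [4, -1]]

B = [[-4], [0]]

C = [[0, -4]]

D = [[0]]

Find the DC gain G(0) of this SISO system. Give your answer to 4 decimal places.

G(0) = C(-A)^{-1}B + D = -C A^{-1} B + D.
det A = 15, so A^{-1} = (1/15)·adj(A) = [[-1/15, 2/15], [-4/15, -7/15]]
A^{-1} B = [4/15, 16/15]^T
C A^{-1} B = -64/15
G(0) = D - C A^{-1} B = 0 - (-64/15) = 64/15 ≈ 4.2667

4.2667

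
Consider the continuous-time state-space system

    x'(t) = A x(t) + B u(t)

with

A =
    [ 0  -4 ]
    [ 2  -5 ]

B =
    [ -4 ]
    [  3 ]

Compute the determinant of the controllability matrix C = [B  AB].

128

AB = [[-12], [-23]]
Controllability matrix C = [B  AB] = [[-4, -12], [3, -23]]
det(C) = (-4)·(-23) - (-12)·3 = 92 - (-36) = 128
Since det(C) ≠ 0, rank(C) = 2 and the system is completely controllable.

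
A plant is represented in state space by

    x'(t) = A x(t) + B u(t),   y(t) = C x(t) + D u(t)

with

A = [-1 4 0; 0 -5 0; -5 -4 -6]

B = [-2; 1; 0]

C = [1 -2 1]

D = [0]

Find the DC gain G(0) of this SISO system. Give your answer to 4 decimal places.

-0.7333

G(0) = C(-A)^{-1}B + D = -C A^{-1} B + D.
det A = -30, so A^{-1} = (1/-30)·adj(A) = [[-1, -4/5, 0], [0, -1/5, 0], [5/6, 4/5, -1/6]]
A^{-1} B = [6/5, -1/5, -13/15]^T
C A^{-1} B = 11/15
G(0) = D - C A^{-1} B = 0 - (11/15) = -11/15 ≈ -0.7333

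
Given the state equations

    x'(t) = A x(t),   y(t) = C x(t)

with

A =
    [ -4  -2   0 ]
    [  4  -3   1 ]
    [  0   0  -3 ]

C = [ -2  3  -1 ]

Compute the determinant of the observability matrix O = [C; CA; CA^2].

CA = [[20, -5, 6]]
CA^2 = [[-100, -25, -23]]
Observability matrix O = [C; CA; CA^2] = [[-2, 3, -1], [20, -5, 6], [-100, -25, -23]]
Expanding along the first row, det(O) = (-2)·((-5)·(-23) - 6·(-25)) - 3·(20·(-23) - 6·(-100)) + (-1)·(20·(-25) - (-5)·(-100)) = (-2)·265 - 3·140 + (-1)·(-1000) = 50
Since det(O) ≠ 0, rank(O) = 3 and the system is completely observable.

50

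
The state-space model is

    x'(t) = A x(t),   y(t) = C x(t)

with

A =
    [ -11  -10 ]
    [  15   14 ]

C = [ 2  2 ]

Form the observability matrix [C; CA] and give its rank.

1

CA = [[8, 8]]
Observability matrix O = [C; CA] = [[2, 2], [8, 8]]
Every row of O is a scalar multiple of row 1 = [2, 2] (multipliers 1, 4), so the rows span a one-dimensional space.
O ≠ 0, hence rank(O) = 1.
rank(O) = 1 < n = 2, so the pair (A, C) is not completely observable.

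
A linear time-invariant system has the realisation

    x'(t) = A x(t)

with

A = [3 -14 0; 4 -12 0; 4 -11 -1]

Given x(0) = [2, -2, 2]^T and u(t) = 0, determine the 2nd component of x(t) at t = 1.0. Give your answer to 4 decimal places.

det(sI - A) = s^3 - (tr A)s^2 + (M11 + M22 + M33)s - det A, where Mii is the 2×2 principal minor of A obtained by deleting row i and column i.
tr A = 3 + (-12) + (-1) = -10; M11 = (-12)·(-1) - 0·(-11) = 12 - 0 = 12; M22 = 3·(-1) - 0·4 = -3 - 0 = -3; M33 = 3·(-12) - (-14)·4 = -36 - (-56) = 20; sum of minors = 29.
det A = 3·((-12)·(-1) - 0·(-11)) - (-14)·(4·(-1) - 0·4) + 0·(4·(-11) - (-12)·4) = 3·12 - (-14)·(-4) + 0·4 = -20.
So p(s) = det(sI - A) = s^3 + 10s^2 + 29s + 20.
Rational-root test: any integer root divides 20. Testing small divisors, s = -1 works: p(-1) = -1 + 10 + (-29) + 20 = 0, so (s + 1) is a factor.
Dividing, p(s) = (s + 1)(s^2 + 9s + 20).
Factor s^2 + 9s + 20: two numbers with sum -9 and product 20 are -4 and -5, so s^2 + 9s + 20 = (s + 4)(s + 5).
Hence p(s) = (s + 1) (s + 4) (s + 5), with roots -5, -4, -1.
The eigenvalues -5, -4, -1 are distinct and real, so A is diagonalisable and x(t) = e^{At} x(0) = V diag(e^{λ_i t}) V^{-1} x(0), where the columns of V are the eigenvectors.
λ = -5: A - (-5)I = [[8, -14, 0], [4, -7, 0], [4, -11, 4]]. v must be orthogonal to every row; (row 1) × (row 3) = [-56, -32, -32], so take v_1 = [7, 4, 4]^T.
λ = -4: A - (-4)I = [[7, -14, 0], [4, -8, 0], [4, -11, 3]]. v must be orthogonal to every row; (row 1) × (row 3) = [-42, -21, -21], so take v_2 = [-2, -1, -1]^T.
λ = -1: A - (-1)I = [[4, -14, 0], [4, -11, 0], [4, -11, 0]]. v must be orthogonal to every row; (row 1) × (row 2) = [0, 0, 12], so take v_3 = [0, 0, 1]^T.
V = [v_1 v_2 v_3] = [[7, -2, 0], [4, -1, 0], [4, -1, 1]] has det V = 1, so V^{-1} = adj(V)/det V = [[-1, 2, 0], [-4, 7, 0], [0, -1, 1]].
Modal coordinates z(0) = V^{-1} x(0): (-1)·2 + 2·(-2) + 0·2 = -6; (-4)·2 + 7·(-2) + 0·2 = -22; 0·2 + (-1)·(-2) + 1·2 = 4; so z(0) = [-6, -22, 4]^T.
x_2(t) = Σ_i (v_i)_2 · z_i(0) · e^{λ_i t} (row 2 of V times the modal terms).
x_2(1.0) = 4·(-6)·e^{-5·1.0} + (-1)·(-22)·e^{-4·1.0} + 0·4·e^{-1·1.0} = (-24)·0.006738 + 22·0.018316 + 0·0.367879 = 0.2412.

0.2412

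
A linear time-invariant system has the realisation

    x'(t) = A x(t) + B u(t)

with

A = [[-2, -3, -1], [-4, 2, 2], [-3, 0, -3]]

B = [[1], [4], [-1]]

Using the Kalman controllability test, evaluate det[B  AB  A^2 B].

2874

AB = [[-13], [2], [0]]
A^2B = [[20], [56], [39]]
Controllability matrix C = [B  AB  A^2B] = [[1, -13, 20], [4, 2, 56], [-1, 0, 39]]
Expanding along the first row, det(C) = 1·(2·39 - 56·0) - (-13)·(4·39 - 56·(-1)) + 20·(4·0 - 2·(-1)) = 1·78 - (-13)·212 + 20·2 = 2874
Since det(C) ≠ 0, rank(C) = 3 and the system is completely controllable.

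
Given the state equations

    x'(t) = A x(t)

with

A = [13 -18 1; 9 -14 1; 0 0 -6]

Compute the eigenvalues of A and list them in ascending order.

-6, -5, 4

det(sI - A) = s^3 - (tr A)s^2 + (M11 + M22 + M33)s - det A, where Mii is the 2×2 principal minor of A obtained by deleting row i and column i.
tr A = 13 + (-14) + (-6) = -7; M11 = (-14)·(-6) - 1·0 = 84 - 0 = 84; M22 = 13·(-6) - 1·0 = -78 - 0 = -78; M33 = 13·(-14) - (-18)·9 = -182 - (-162) = -20; sum of minors = -14.
det A = 13·((-14)·(-6) - 1·0) - (-18)·(9·(-6) - 1·0) + 1·(9·0 - (-14)·0) = 13·84 - (-18)·(-54) + 1·0 = 120.
So p(s) = det(sI - A) = s^3 + 7s^2 - 14s - 120.
Rational-root test: any integer root divides -120. Testing small divisors, s = 4 works: p(4) = 64 + 112 + (-56) + (-120) = 0, so (s - 4) is a factor.
Dividing, p(s) = (s - 4)(s^2 + 11s + 30).
Factor s^2 + 11s + 30: two numbers with sum -11 and product 30 are -5 and -6, so s^2 + 11s + 30 = (s + 5)(s + 6).
Hence p(s) = (s - 4) (s + 5) (s + 6), with roots -6, -5, 4.
At least one eigenvalue has non-negative real part, so the system is not asymptotically stable.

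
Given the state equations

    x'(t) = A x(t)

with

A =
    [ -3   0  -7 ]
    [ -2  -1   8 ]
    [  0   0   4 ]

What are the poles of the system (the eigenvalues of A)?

-3, -1, 4

det(sI - A) = s^3 - (tr A)s^2 + (M11 + M22 + M33)s - det A, where Mii is the 2×2 principal minor of A obtained by deleting row i and column i.
tr A = (-3) + (-1) + 4 = 0; M11 = (-1)·4 - 8·0 = -4 - 0 = -4; M22 = (-3)·4 - (-7)·0 = -12 - 0 = -12; M33 = (-3)·(-1) - 0·(-2) = 3 - 0 = 3; sum of minors = -13.
det A = (-3)·((-1)·4 - 8·0) - 0·((-2)·4 - 8·0) + (-7)·((-2)·0 - (-1)·0) = (-3)·(-4) - 0·(-8) + (-7)·0 = 12.
So p(s) = det(sI - A) = s^3 - 13s - 12.
Rational-root test: any integer root divides -12. Testing small divisors, s = -1 works: p(-1) = -1 + 0 + 13 + (-12) = 0, so (s + 1) is a factor.
Dividing, p(s) = (s + 1)(s^2 - s - 12).
Factor s^2 - s - 12: two numbers with sum 1 and product -12 are 4 and -3, so s^2 - s - 12 = (s - 4)(s + 3).
Hence p(s) = (s - 4) (s + 1) (s + 3), with roots -3, -1, 4.
At least one eigenvalue has non-negative real part, so the system is not asymptotically stable.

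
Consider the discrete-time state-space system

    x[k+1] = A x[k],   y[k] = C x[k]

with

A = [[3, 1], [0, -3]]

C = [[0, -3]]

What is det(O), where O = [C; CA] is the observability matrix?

0

CA = [[0, 9]]
Observability matrix O = [C; CA] = [[0, -3], [0, 9]]
det(O) = 0·9 - (-3)·0 = 0 - 0 = 0
Since det(O) = 0, rank(O) < 2 and the system is not completely observable.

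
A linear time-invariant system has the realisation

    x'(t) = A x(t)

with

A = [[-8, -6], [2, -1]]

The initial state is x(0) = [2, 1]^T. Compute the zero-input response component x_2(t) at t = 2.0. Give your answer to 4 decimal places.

0.0024

det(sI - A) = s^2 - (tr A)s + det A, with tr A = (-8) + (-1) = -9 and det A = (-8)·(-1) - (-6)·2 = 8 - (-12) = 20.
So p(s) = det(sI - A) = s^2 + 9s + 20.
Factor s^2 + 9s + 20: two numbers with sum -9 and product 20 are -4 and -5, so s^2 + 9s + 20 = (s + 4)(s + 5).
Hence p(s) = (s + 4) (s + 5), with roots -5, -4.
The eigenvalues -5, -4 are distinct and real, so A is diagonalisable and x(t) = e^{At} x(0) = V diag(e^{λ_i t}) V^{-1} x(0), where the columns of V are the eigenvectors.
λ = -5: A - (-5)I = [[-3, -6], [2, 4]]. Row 1 gives (-3)·v1 + (-6)·v2 = 0, so take v_1 = [2, -1]^T.
λ = -4: A - (-4)I = [[-4, -6], [2, 3]]. Row 1 gives (-4)·v1 + (-6)·v2 = 0, so take v_2 = [3, -2]^T.
V = [v_1 v_2] = [[2, 3], [-1, -2]] has det V = -1, so V^{-1} = adj(V)/det V = [[2, 3], [-1, -2]].
Modal coordinates z(0) = V^{-1} x(0): 2·2 + 3·1 = 7; (-1)·2 + (-2)·1 = -4; so z(0) = [7, -4]^T.
x_2(t) = Σ_i (v_i)_2 · z_i(0) · e^{λ_i t} (row 2 of V times the modal terms).
x_2(2.0) = (-1)·7·e^{-5·2.0} + (-2)·(-4)·e^{-4·2.0} = (-7)·0.000045 + 8·0.000335 = 0.0024.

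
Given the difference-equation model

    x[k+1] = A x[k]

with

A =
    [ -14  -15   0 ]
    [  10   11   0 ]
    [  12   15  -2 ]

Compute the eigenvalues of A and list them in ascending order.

-4, -2, 1

det(zI - A) = z^3 - (tr A)z^2 + (M11 + M22 + M33)z - det A, where Mii is the 2×2 principal minor of A obtained by deleting row i and column i.
tr A = (-14) + 11 + (-2) = -5; M11 = 11·(-2) - 0·15 = -22 - 0 = -22; M22 = (-14)·(-2) - 0·12 = 28 - 0 = 28; M33 = (-14)·11 - (-15)·10 = -154 - (-150) = -4; sum of minors = 2.
det A = (-14)·(11·(-2) - 0·15) - (-15)·(10·(-2) - 0·12) + 0·(10·15 - 11·12) = (-14)·(-22) - (-15)·(-20) + 0·18 = 8.
So p(z) = det(zI - A) = z^3 + 5z^2 + 2z - 8.
Rational-root test: any integer root divides -8. Testing small divisors, z = 1 works: p(1) = 1 + 5 + 2 + (-8) = 0, so (z - 1) is a factor.
Dividing, p(z) = (z - 1)(z^2 + 6z + 8).
Factor z^2 + 6z + 8: two numbers with sum -6 and product 8 are -2 and -4, so z^2 + 6z + 8 = (z + 2)(z + 4).
Hence p(z) = (z - 1) (z + 2) (z + 4), with roots -4, -2, 1.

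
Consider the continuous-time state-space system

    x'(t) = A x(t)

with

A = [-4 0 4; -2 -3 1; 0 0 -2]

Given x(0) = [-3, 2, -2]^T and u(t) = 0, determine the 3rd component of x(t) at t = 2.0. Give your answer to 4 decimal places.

det(sI - A) = s^3 - (tr A)s^2 + (M11 + M22 + M33)s - det A, where Mii is the 2×2 principal minor of A obtained by deleting row i and column i.
tr A = (-4) + (-3) + (-2) = -9; M11 = (-3)·(-2) - 1·0 = 6 - 0 = 6; M22 = (-4)·(-2) - 4·0 = 8 - 0 = 8; M33 = (-4)·(-3) - 0·(-2) = 12 - 0 = 12; sum of minors = 26.
det A = (-4)·((-3)·(-2) - 1·0) - 0·((-2)·(-2) - 1·0) + 4·((-2)·0 - (-3)·0) = (-4)·6 - 0·4 + 4·0 = -24.
So p(s) = det(sI - A) = s^3 + 9s^2 + 26s + 24.
Rational-root test: any integer root divides 24. Testing small divisors, s = -2 works: p(-2) = -8 + 36 + (-52) + 24 = 0, so (s + 2) is a factor.
Dividing, p(s) = (s + 2)(s^2 + 7s + 12).
Factor s^2 + 7s + 12: two numbers with sum -7 and product 12 are -3 and -4, so s^2 + 7s + 12 = (s + 3)(s + 4).
Hence p(s) = (s + 2) (s + 3) (s + 4), with roots -4, -3, -2.
The eigenvalues -4, -3, -2 are distinct and real, so A is diagonalisable and x(t) = e^{At} x(0) = V diag(e^{λ_i t}) V^{-1} x(0), where the columns of V are the eigenvectors.
λ = -4: A - (-4)I = [[0, 0, 4], [-2, 1, 1], [0, 0, 2]]. v must be orthogonal to every row; (row 1) × (row 2) = [-4, -8, 0], so take v_1 = [1, 2, 0]^T.
λ = -3: A - (-3)I = [[-1, 0, 4], [-2, 0, 1], [0, 0, 1]]. v must be orthogonal to every row; (row 1) × (row 2) = [0, -7, 0], so take v_2 = [0, 1, 0]^T.
λ = -2: A - (-2)I = [[-2, 0, 4], [-2, -1, 1], [0, 0, 0]]. v must be orthogonal to every row; (row 1) × (row 2) = [4, -6, 2], so take v_3 = [2, -3, 1]^T.
V = [v_1 v_2 v_3] = [[1, 0, 2], [2, 1, -3], [0, 0, 1]] has det V = 1, so V^{-1} = adj(V)/det V = [[1, 0, -2], [-2, 1, 7], [0, 0, 1]].
Modal coordinates z(0) = V^{-1} x(0): 1·(-3) + 0·2 + (-2)·(-2) = 1; (-2)·(-3) + 1·2 + 7·(-2) = -6; 0·(-3) + 0·2 + 1·(-2) = -2; so z(0) = [1, -6, -2]^T.
x_3(t) = Σ_i (v_i)_3 · z_i(0) · e^{λ_i t} (row 3 of V times the modal terms).
x_3(2.0) = 0·1·e^{-4·2.0} + 0·(-6)·e^{-3·2.0} + 1·(-2)·e^{-2·2.0} = 0·0.000335 + 0·0.002479 + (-2)·0.018316 = -0.0366.

-0.0366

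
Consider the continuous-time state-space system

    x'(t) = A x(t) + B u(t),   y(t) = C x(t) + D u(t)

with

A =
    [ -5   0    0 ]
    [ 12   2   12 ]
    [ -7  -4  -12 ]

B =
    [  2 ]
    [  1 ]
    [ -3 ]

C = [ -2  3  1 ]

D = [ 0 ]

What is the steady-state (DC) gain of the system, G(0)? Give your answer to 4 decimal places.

G(0) = C(-A)^{-1}B + D = -C A^{-1} B + D.
det A = -120, so A^{-1} = (1/-120)·adj(A) = [[-1/5, 0, 0], [-1/2, -1/2, -1/2], [17/60, 1/6, 1/12]]
A^{-1} B = [-2/5, 0, 29/60]^T
C A^{-1} B = 77/60
G(0) = D - C A^{-1} B = 0 - (77/60) = -77/60 ≈ -1.2833

-1.2833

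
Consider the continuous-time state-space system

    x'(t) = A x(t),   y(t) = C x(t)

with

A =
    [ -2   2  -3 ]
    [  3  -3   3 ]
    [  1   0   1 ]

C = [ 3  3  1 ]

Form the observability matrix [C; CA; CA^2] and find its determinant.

CA = [[4, -3, 1]]
CA^2 = [[-16, 17, -20]]
Observability matrix O = [C; CA; CA^2] = [[3, 3, 1], [4, -3, 1], [-16, 17, -20]]
Expanding along the first row, det(O) = 3·((-3)·(-20) - 1·17) - 3·(4·(-20) - 1·(-16)) + 1·(4·17 - (-3)·(-16)) = 3·43 - 3·(-64) + 1·20 = 341
Since det(O) ≠ 0, rank(O) = 3 and the system is completely observable.

341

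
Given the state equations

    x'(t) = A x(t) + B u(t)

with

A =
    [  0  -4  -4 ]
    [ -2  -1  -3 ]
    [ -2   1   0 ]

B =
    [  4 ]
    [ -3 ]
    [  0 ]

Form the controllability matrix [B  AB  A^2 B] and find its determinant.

2264

AB = [[12], [-5], [-11]]
A^2B = [[64], [14], [-29]]
Controllability matrix C = [B  AB  A^2B] = [[4, 12, 64], [-3, -5, 14], [0, -11, -29]]
Expanding along the first row, det(C) = 4·((-5)·(-29) - 14·(-11)) - 12·((-3)·(-29) - 14·0) + 64·((-3)·(-11) - (-5)·0) = 4·299 - 12·87 + 64·33 = 2264
Since det(C) ≠ 0, rank(C) = 3 and the system is completely controllable.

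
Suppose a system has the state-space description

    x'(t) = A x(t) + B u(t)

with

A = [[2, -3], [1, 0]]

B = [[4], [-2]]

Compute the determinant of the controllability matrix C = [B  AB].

AB = [[14], [4]]
Controllability matrix C = [B  AB] = [[4, 14], [-2, 4]]
det(C) = 4·4 - 14·(-2) = 16 - (-28) = 44
Since det(C) ≠ 0, rank(C) = 2 and the system is completely controllable.

44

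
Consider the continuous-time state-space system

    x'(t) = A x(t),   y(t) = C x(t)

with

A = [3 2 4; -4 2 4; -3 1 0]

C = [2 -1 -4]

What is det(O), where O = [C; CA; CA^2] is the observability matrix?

CA = [[22, -2, 4]]
CA^2 = [[62, 44, 80]]
Observability matrix O = [C; CA; CA^2] = [[2, -1, -4], [22, -2, 4], [62, 44, 80]]
Expanding along the first row, det(O) = 2·((-2)·80 - 4·44) - (-1)·(22·80 - 4·62) + (-4)·(22·44 - (-2)·62) = 2·(-336) - (-1)·1512 + (-4)·1092 = -3528
Since det(O) ≠ 0, rank(O) = 3 and the system is completely observable.

-3528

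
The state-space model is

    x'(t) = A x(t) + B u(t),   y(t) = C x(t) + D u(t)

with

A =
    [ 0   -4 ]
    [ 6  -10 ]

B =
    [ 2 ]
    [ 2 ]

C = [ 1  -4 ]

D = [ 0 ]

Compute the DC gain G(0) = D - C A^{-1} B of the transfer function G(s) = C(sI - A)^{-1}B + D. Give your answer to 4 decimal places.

G(0) = C(-A)^{-1}B + D = -C A^{-1} B + D.
det A = 24, so A^{-1} = (1/24)·adj(A) = [[-5/12, 1/6], [-1/4, 0]]
A^{-1} B = [-1/2, -1/2]^T
C A^{-1} B = 3/2
G(0) = D - C A^{-1} B = 0 - (3/2) = -3/2 ≈ -1.5000

-1.5000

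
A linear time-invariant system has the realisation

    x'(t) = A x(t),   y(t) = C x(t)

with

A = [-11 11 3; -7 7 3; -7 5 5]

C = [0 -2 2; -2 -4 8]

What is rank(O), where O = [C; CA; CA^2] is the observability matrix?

CA = [[0, -4, 4], [-6, -10, 22]]
CA^2 = [[0, -8, 8], [-18, -26, 62]]
Observability matrix O = [C; CA; CA^2] = [[0, -2, 2], [-2, -4, 8], [0, -4, 4], [-6, -10, 22], [0, -8, 8], [-18, -26, 62]]
The columns c1, c2, c3 of O are linearly dependent: 2·c1 + c2 + c3 = 0 (check each entry), so rank(O) ≤ 2.
The 2×2 minor from rows 1, 2, columns 1, 2 is 0·(-4) - (-2)·(-2) = 0 - 4 = -4 ≠ 0, so rank(O) = 2.
rank(O) = 2 < n = 3, so the pair (A, C) is not completely observable.

2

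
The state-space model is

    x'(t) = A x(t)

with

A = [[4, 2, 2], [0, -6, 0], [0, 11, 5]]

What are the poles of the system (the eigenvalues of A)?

-6, 4, 5

det(sI - A) = s^3 - (tr A)s^2 + (M11 + M22 + M33)s - det A, where Mii is the 2×2 principal minor of A obtained by deleting row i and column i.
tr A = 4 + (-6) + 5 = 3; M11 = (-6)·5 - 0·11 = -30 - 0 = -30; M22 = 4·5 - 2·0 = 20 - 0 = 20; M33 = 4·(-6) - 2·0 = -24 - 0 = -24; sum of minors = -34.
det A = 4·((-6)·5 - 0·11) - 2·(0·5 - 0·0) + 2·(0·11 - (-6)·0) = 4·(-30) - 2·0 + 2·0 = -120.
So p(s) = det(sI - A) = s^3 - 3s^2 - 34s + 120.
Rational-root test: any integer root divides 120. Testing small divisors, s = 4 works: p(4) = 64 + (-48) + (-136) + 120 = 0, so (s - 4) is a factor.
Dividing, p(s) = (s - 4)(s^2 + s - 30).
Factor s^2 + s - 30: two numbers with sum -1 and product -30 are 5 and -6, so s^2 + s - 30 = (s - 5)(s + 6).
Hence p(s) = (s - 5) (s - 4) (s + 6), with roots -6, 4, 5.
At least one eigenvalue has non-negative real part, so the system is not asymptotically stable.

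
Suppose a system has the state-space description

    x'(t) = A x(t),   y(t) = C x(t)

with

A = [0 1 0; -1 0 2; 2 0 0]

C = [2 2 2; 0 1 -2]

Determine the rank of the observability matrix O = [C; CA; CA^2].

CA = [[2, 2, 4], [-5, 0, 2]]
CA^2 = [[6, 2, 4], [4, -5, 0]]
Observability matrix O = [C; CA; CA^2] = [[2, 2, 2], [0, 1, -2], [2, 2, 4], [-5, 0, 2], [6, 2, 4], [4, -5, 0]]
Take the 3×3 submatrix of O formed by rows 1, 2, 3: [[2, 2, 2], [0, 1, -2], [2, 2, 4]]. Its determinant is 2·(1·4 - (-2)·2) - 2·(0·4 - (-2)·2) + 2·(0·2 - 1·2) = 2·8 - 2·4 + 2·(-2) = 4 ≠ 0.
So rank(O) ≥ 3; since O has 3 columns, rank(O) = 3.
rank(O) = 3 = n, so the pair (A, C) is completely observable.

3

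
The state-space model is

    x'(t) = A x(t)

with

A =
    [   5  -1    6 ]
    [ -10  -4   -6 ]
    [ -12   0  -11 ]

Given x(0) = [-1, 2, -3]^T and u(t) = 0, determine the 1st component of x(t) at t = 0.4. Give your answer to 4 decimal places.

-4.5794

det(sI - A) = s^3 - (tr A)s^2 + (M11 + M22 + M33)s - det A, where Mii is the 2×2 principal minor of A obtained by deleting row i and column i.
tr A = 5 + (-4) + (-11) = -10; M11 = (-4)·(-11) - (-6)·0 = 44 - 0 = 44; M22 = 5·(-11) - 6·(-12) = -55 - (-72) = 17; M33 = 5·(-4) - (-1)·(-10) = -20 - 10 = -30; sum of minors = 31.
det A = 5·((-4)·(-11) - (-6)·0) - (-1)·((-10)·(-11) - (-6)·(-12)) + 6·((-10)·0 - (-4)·(-12)) = 5·44 - (-1)·38 + 6·(-48) = -30.
So p(s) = det(sI - A) = s^3 + 10s^2 + 31s + 30.
Rational-root test: any integer root divides 30. Testing small divisors, s = -2 works: p(-2) = -8 + 40 + (-62) + 30 = 0, so (s + 2) is a factor.
Dividing, p(s) = (s + 2)(s^2 + 8s + 15).
Factor s^2 + 8s + 15: two numbers with sum -8 and product 15 are -3 and -5, so s^2 + 8s + 15 = (s + 3)(s + 5).
Hence p(s) = (s + 2) (s + 3) (s + 5), with roots -5, -3, -2.
The eigenvalues -5, -3, -2 are distinct and real, so A is diagonalisable and x(t) = e^{At} x(0) = V diag(e^{λ_i t}) V^{-1} x(0), where the columns of V are the eigenvectors.
λ = -5: A - (-5)I = [[10, -1, 6], [-10, 1, -6], [-12, 0, -6]]. v must be orthogonal to every row; (row 1) × (row 3) = [6, -12, -12], so take v_1 = [-1, 2, 2]^T.
λ = -3: A - (-3)I = [[8, -1, 6], [-10, -1, -6], [-12, 0, -8]]. v must be orthogonal to every row; (row 1) × (row 2) = [12, -12, -18], so take v_2 = [2, -2, -3]^T.
λ = -2: A - (-2)I = [[7, -1, 6], [-10, -2, -6], [-12, 0, -9]]. v must be orthogonal to every row; (row 1) × (row 2) = [18, -18, -24], so take v_3 = [-3, 3, 4]^T.
V = [v_1 v_2 v_3] = [[-1, 2, -3], [2, -2, 3], [2, -3, 4]] has det V = 1, so V^{-1} = adj(V)/det V = [[1, 1, 0], [-2, 2, -3], [-2, 1, -2]].
Modal coordinates z(0) = V^{-1} x(0): 1·(-1) + 1·2 + 0·(-3) = 1; (-2)·(-1) + 2·2 + (-3)·(-3) = 15; (-2)·(-1) + 1·2 + (-2)·(-3) = 10; so z(0) = [1, 15, 10]^T.
x_1(t) = Σ_i (v_i)_1 · z_i(0) · e^{λ_i t} (row 1 of V times the modal terms).
x_1(0.4) = (-1)·1·e^{-5·0.4} + 2·15·e^{-3·0.4} + (-3)·10·e^{-2·0.4} = (-1)·0.135335 + 30·0.301194 + (-30)·0.449329 = -4.5794.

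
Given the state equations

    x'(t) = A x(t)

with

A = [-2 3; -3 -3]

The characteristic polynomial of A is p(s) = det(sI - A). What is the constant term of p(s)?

15

For a 2×2 matrix, det(sI - A) = s^2 - (tr A)s + det A.
tr A = -5, det A = 15.
So p(s) = s^2 + 5s + 15.
The constant term is 15.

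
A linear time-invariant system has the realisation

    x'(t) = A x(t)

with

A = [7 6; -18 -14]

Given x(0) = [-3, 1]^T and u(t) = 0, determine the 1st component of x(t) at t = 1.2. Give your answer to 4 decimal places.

det(sI - A) = s^2 - (tr A)s + det A, with tr A = 7 + (-14) = -7 and det A = 7·(-14) - 6·(-18) = -98 - (-108) = 10.
So p(s) = det(sI - A) = s^2 + 7s + 10.
Factor s^2 + 7s + 10: two numbers with sum -7 and product 10 are -2 and -5, so s^2 + 7s + 10 = (s + 2)(s + 5).
Hence p(s) = (s + 2) (s + 5), with roots -5, -2.
The eigenvalues -5, -2 are distinct and real, so A is diagonalisable and x(t) = e^{At} x(0) = V diag(e^{λ_i t}) V^{-1} x(0), where the columns of V are the eigenvectors.
λ = -5: A - (-5)I = [[12, 6], [-18, -9]]. Row 1 gives 12·v1 + 6·v2 = 0, so take v_1 = [-1, 2]^T.
λ = -2: A - (-2)I = [[9, 6], [-18, -12]]. Row 1 gives 9·v1 + 6·v2 = 0, so take v_2 = [-2, 3]^T.
V = [v_1 v_2] = [[-1, -2], [2, 3]] has det V = 1, so V^{-1} = adj(V)/det V = [[3, 2], [-2, -1]].
Modal coordinates z(0) = V^{-1} x(0): 3·(-3) + 2·1 = -7; (-2)·(-3) + (-1)·1 = 5; so z(0) = [-7, 5]^T.
x_1(t) = Σ_i (v_i)_1 · z_i(0) · e^{λ_i t} (row 1 of V times the modal terms).
x_1(1.2) = (-1)·(-7)·e^{-5·1.2} + (-2)·5·e^{-2·1.2} = 7·0.002479 + (-10)·0.090718 = -0.8898.

-0.8898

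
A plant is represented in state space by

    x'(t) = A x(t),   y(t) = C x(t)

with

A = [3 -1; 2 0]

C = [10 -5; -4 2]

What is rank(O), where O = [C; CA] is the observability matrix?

1

CA = [[20, -10], [-8, 4]]
Observability matrix O = [C; CA] = [[10, -5], [-4, 2], [20, -10], [-8, 4]]
Every row of O is a scalar multiple of row 1 = [10, -5] (multipliers 1, -2/5, 2, -4/5), so the rows span a one-dimensional space.
O ≠ 0, hence rank(O) = 1.
rank(O) = 1 < n = 2, so the pair (A, C) is not completely observable.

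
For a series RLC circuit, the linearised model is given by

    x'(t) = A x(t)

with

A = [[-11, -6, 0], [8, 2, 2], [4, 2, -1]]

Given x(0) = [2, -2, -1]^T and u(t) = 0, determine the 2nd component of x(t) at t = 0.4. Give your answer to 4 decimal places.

det(sI - A) = s^3 - (tr A)s^2 + (M11 + M22 + M33)s - det A, where Mii is the 2×2 principal minor of A obtained by deleting row i and column i.
tr A = (-11) + 2 + (-1) = -10; M11 = 2·(-1) - 2·2 = -2 - 4 = -6; M22 = (-11)·(-1) - 0·4 = 11 - 0 = 11; M33 = (-11)·2 - (-6)·8 = -22 - (-48) = 26; sum of minors = 31.
det A = (-11)·(2·(-1) - 2·2) - (-6)·(8·(-1) - 2·4) + 0·(8·2 - 2·4) = (-11)·(-6) - (-6)·(-16) + 0·8 = -30.
So p(s) = det(sI - A) = s^3 + 10s^2 + 31s + 30.
Rational-root test: any integer root divides 30. Testing small divisors, s = -2 works: p(-2) = -8 + 40 + (-62) + 30 = 0, so (s + 2) is a factor.
Dividing, p(s) = (s + 2)(s^2 + 8s + 15).
Factor s^2 + 8s + 15: two numbers with sum -8 and product 15 are -3 and -5, so s^2 + 8s + 15 = (s + 3)(s + 5).
Hence p(s) = (s + 2) (s + 3) (s + 5), with roots -5, -3, -2.
The eigenvalues -5, -3, -2 are distinct and real, so A is diagonalisable and x(t) = e^{At} x(0) = V diag(e^{λ_i t}) V^{-1} x(0), where the columns of V are the eigenvectors.
λ = -5: A - (-5)I = [[-6, -6, 0], [8, 7, 2], [4, 2, 4]]. v must be orthogonal to every row; (row 1) × (row 2) = [-12, 12, 6], so take v_1 = [-2, 2, 1]^T.
λ = -3: A - (-3)I = [[-8, -6, 0], [8, 5, 2], [4, 2, 2]]. v must be orthogonal to every row; (row 1) × (row 2) = [-12, 16, 8], so take v_2 = [-3, 4, 2]^T.
λ = -2: A - (-2)I = [[-9, -6, 0], [8, 4, 2], [4, 2, 1]]. v must be orthogonal to every row; (row 1) × (row 2) = [-12, 18, 12], so take v_3 = [-2, 3, 2]^T.
V = [v_1 v_2 v_3] = [[-2, -3, -2], [2, 4, 3], [1, 2, 2]] has det V = -1, so V^{-1} = adj(V)/det V = [[-2, -2, 1], [1, 2, -2], [0, -1, 2]].
Modal coordinates z(0) = V^{-1} x(0): (-2)·2 + (-2)·(-2) + 1·(-1) = -1; 1·2 + 2·(-2) + (-2)·(-1) = 0; 0·2 + (-1)·(-2) + 2·(-1) = 0; so z(0) = [-1, 0, 0]^T.
x_2(t) = Σ_i (v_i)_2 · z_i(0) · e^{λ_i t} (row 2 of V times the modal terms).
x_2(0.4) = 2·(-1)·e^{-5·0.4} + 4·0·e^{-3·0.4} + 3·0·e^{-2·0.4} = (-2)·0.135335 + 0·0.301194 + 0·0.449329 = -0.2707.

-0.2707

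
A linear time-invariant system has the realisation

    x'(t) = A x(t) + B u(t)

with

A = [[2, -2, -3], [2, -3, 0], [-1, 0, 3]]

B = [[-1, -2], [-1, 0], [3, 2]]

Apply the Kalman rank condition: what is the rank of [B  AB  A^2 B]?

AB = [[-9, -10], [1, -4], [10, 8]]
A^2B = [[-50, -36], [-21, -8], [39, 34]]
Controllability matrix C = [B  AB  A^2B] = [[-1, -2, -9, -10, -50, -36], [-1, 0, 1, -4, -21, -8], [3, 2, 10, 8, 39, 34]]
Take the 3×3 submatrix of C formed by columns 1, 2, 3: [[-1, -2, -9], [-1, 0, 1], [3, 2, 10]]. Its determinant is (-1)·(0·10 - 1·2) - (-2)·((-1)·10 - 1·3) + (-9)·((-1)·2 - 0·3) = (-1)·(-2) - (-2)·(-13) + (-9)·(-2) = -6 ≠ 0.
So rank(C) ≥ 3; since C has 3 rows, rank(C) = 3.
rank(C) = 3 = n, so the pair (A, B) is completely controllable.

3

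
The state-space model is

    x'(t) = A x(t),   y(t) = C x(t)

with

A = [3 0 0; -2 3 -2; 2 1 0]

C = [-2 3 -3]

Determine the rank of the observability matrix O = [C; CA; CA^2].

2

CA = [[-18, 6, -6]]
CA^2 = [[-78, 12, -12]]
Observability matrix O = [C; CA; CA^2] = [[-2, 3, -3], [-18, 6, -6], [-78, 12, -12]]
The columns c1, c2, c3 of O are linearly dependent: c2 + c3 = 0 (check each entry), so rank(O) ≤ 2.
The 2×2 minor from rows 1, 2, columns 1, 2 is (-2)·6 - 3·(-18) = -12 - (-54) = 42 ≠ 0, so rank(O) = 2.
rank(O) = 2 < n = 3, so the pair (A, C) is not completely observable.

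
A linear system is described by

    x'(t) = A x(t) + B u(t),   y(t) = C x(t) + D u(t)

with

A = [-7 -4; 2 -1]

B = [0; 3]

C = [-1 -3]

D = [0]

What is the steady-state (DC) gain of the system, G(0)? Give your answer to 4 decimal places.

G(0) = C(-A)^{-1}B + D = -C A^{-1} B + D.
det A = 15, so A^{-1} = (1/15)·adj(A) = [[-1/15, 4/15], [-2/15, -7/15]]
A^{-1} B = [4/5, -7/5]^T
C A^{-1} B = 17/5
G(0) = D - C A^{-1} B = 0 - (17/5) = -17/5 ≈ -3.4000

-3.4000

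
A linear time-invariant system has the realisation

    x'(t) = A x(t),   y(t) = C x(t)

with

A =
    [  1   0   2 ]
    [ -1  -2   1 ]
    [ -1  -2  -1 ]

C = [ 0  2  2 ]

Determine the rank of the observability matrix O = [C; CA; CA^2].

3

CA = [[-4, -8, 0]]
CA^2 = [[4, 16, -16]]
Observability matrix O = [C; CA; CA^2] = [[0, 2, 2], [-4, -8, 0], [4, 16, -16]]
det(O) = 0·((-8)·(-16) - 0·16) - 2·((-4)·(-16) - 0·4) + 2·((-4)·16 - (-8)·4) = 0·128 - 2·64 + 2·(-32) = -192 ≠ 0, so rank(O) = 3.
rank(O) = 3 = n, so the pair (A, C) is completely observable.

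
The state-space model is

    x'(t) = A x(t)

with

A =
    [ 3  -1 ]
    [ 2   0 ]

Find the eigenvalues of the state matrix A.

1, 2

det(sI - A) = s^2 - (tr A)s + det A, with tr A = 3 + 0 = 3 and det A = 3·0 - (-1)·2 = 0 - (-2) = 2.
So p(s) = det(sI - A) = s^2 - 3s + 2.
Factor s^2 - 3s + 2: two numbers with sum 3 and product 2 are 2 and 1, so s^2 - 3s + 2 = (s - 2)(s - 1).
Hence p(s) = (s - 2) (s - 1), with roots 1, 2.
At least one eigenvalue has non-negative real part, so the system is not asymptotically stable.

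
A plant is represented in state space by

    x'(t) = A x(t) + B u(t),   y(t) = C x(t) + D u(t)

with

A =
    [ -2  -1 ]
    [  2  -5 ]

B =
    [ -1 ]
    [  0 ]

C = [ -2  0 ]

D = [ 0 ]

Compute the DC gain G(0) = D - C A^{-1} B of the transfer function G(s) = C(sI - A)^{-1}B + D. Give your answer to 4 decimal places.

0.8333

G(0) = C(-A)^{-1}B + D = -C A^{-1} B + D.
det A = 12, so A^{-1} = (1/12)·adj(A) = [[-5/12, 1/12], [-1/6, -1/6]]
A^{-1} B = [5/12, 1/6]^T
C A^{-1} B = -5/6
G(0) = D - C A^{-1} B = 0 - (-5/6) = 5/6 ≈ 0.8333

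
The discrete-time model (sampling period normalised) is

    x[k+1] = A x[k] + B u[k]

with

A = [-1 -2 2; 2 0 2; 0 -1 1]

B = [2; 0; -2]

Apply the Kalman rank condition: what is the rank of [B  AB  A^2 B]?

3

AB = [[-6], [0], [-2]]
A^2B = [[2], [-16], [-2]]
Controllability matrix C = [B  AB  A^2B] = [[2, -6, 2], [0, 0, -16], [-2, -2, -2]]
det(C) = 2·(0·(-2) - (-16)·(-2)) - (-6)·(0·(-2) - (-16)·(-2)) + 2·(0·(-2) - 0·(-2)) = 2·(-32) - (-6)·(-32) + 2·0 = -256 ≠ 0, so rank(C) = 3.
rank(C) = 3 = n, so the pair (A, B) is completely controllable.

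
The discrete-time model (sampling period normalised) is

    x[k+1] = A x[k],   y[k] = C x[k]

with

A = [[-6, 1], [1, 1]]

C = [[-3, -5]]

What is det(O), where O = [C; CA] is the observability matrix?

CA = [[13, -8]]
Observability matrix O = [C; CA] = [[-3, -5], [13, -8]]
det(O) = (-3)·(-8) - (-5)·13 = 24 - (-65) = 89
Since det(O) ≠ 0, rank(O) = 2 and the system is completely observable.

89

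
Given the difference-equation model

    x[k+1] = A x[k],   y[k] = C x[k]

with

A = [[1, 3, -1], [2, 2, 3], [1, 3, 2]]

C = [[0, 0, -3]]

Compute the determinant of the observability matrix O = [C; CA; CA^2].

CA = [[-3, -9, -6]]
CA^2 = [[-27, -45, -36]]
Observability matrix O = [C; CA; CA^2] = [[0, 0, -3], [-3, -9, -6], [-27, -45, -36]]
Expanding along the first row, det(O) = 0·((-9)·(-36) - (-6)·(-45)) - 0·((-3)·(-36) - (-6)·(-27)) + (-3)·((-3)·(-45) - (-9)·(-27)) = 0·54 - 0·(-54) + (-3)·(-108) = 324
Since det(O) ≠ 0, rank(O) = 3 and the system is completely observable.

324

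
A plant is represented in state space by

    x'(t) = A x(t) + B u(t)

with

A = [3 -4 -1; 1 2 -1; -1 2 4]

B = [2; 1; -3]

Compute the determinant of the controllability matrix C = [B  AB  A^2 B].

-81

AB = [[5], [7], [-12]]
A^2B = [[-1], [31], [-39]]
Controllability matrix C = [B  AB  A^2B] = [[2, 5, -1], [1, 7, 31], [-3, -12, -39]]
Expanding along the first row, det(C) = 2·(7·(-39) - 31·(-12)) - 5·(1·(-39) - 31·(-3)) + (-1)·(1·(-12) - 7·(-3)) = 2·99 - 5·54 + (-1)·9 = -81
Since det(C) ≠ 0, rank(C) = 3 and the system is completely controllable.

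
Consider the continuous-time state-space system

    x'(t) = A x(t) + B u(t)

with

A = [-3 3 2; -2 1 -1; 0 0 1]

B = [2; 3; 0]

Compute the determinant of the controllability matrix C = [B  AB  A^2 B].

AB = [[3], [-1], [0]]
A^2B = [[-12], [-7], [0]]
Controllability matrix C = [B  AB  A^2B] = [[2, 3, -12], [3, -1, -7], [0, 0, 0]]
Expanding along the first row, det(C) = 2·((-1)·0 - (-7)·0) - 3·(3·0 - (-7)·0) + (-12)·(3·0 - (-1)·0) = 2·0 - 3·0 + (-12)·0 = 0
Since det(C) = 0, rank(C) < 3 and the system is not completely controllable.

0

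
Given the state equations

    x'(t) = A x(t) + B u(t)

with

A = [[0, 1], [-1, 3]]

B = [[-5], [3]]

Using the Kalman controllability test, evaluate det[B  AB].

-79

AB = [[3], [14]]
Controllability matrix C = [B  AB] = [[-5, 3], [3, 14]]
det(C) = (-5)·14 - 3·3 = -70 - 9 = -79
Since det(C) ≠ 0, rank(C) = 2 and the system is completely controllable.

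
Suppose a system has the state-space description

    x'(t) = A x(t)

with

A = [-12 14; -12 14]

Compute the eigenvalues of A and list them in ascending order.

det(sI - A) = s^2 - (tr A)s + det A, with tr A = (-12) + 14 = 2 and det A = (-12)·14 - 14·(-12) = -168 - (-168) = 0.
So p(s) = det(sI - A) = s^2 - 2s.
Factor s^2 - 2s: two numbers with sum 2 and product 0 are 2 and 0, so s^2 - 2s = s(s - 2).
Hence p(s) = s (s - 2), with roots 0, 2.
At least one eigenvalue has non-negative real part, so the system is not asymptotically stable.

0, 2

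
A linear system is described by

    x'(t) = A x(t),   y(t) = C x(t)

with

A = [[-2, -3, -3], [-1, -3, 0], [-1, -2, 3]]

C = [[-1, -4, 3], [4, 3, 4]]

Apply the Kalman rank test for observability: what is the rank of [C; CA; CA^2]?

3

CA = [[3, 9, 12], [-15, -29, 0]]
CA^2 = [[-27, -60, 27], [59, 132, 45]]
Observability matrix O = [C; CA; CA^2] = [[-1, -4, 3], [4, 3, 4], [3, 9, 12], [-15, -29, 0], [-27, -60, 27], [59, 132, 45]]
Take the 3×3 submatrix of O formed by rows 1, 2, 3: [[-1, -4, 3], [4, 3, 4], [3, 9, 12]]. Its determinant is (-1)·(3·12 - 4·9) - (-4)·(4·12 - 4·3) + 3·(4·9 - 3·3) = (-1)·0 - (-4)·36 + 3·27 = 225 ≠ 0.
So rank(O) ≥ 3; since O has 3 columns, rank(O) = 3.
rank(O) = 3 = n, so the pair (A, C) is completely observable.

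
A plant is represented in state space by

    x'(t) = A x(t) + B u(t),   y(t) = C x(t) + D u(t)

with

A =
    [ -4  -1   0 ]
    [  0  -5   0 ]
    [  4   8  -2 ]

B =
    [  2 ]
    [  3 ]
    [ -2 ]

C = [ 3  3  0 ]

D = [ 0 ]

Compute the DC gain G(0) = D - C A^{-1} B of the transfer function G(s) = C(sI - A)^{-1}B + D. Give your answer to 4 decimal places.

2.8500

G(0) = C(-A)^{-1}B + D = -C A^{-1} B + D.
det A = -40, so A^{-1} = (1/-40)·adj(A) = [[-1/4, 1/20, 0], [0, -1/5, 0], [-1/2, -7/10, -1/2]]
A^{-1} B = [-7/20, -3/5, -21/10]^T
C A^{-1} B = -57/20
G(0) = D - C A^{-1} B = 0 - (-57/20) = 57/20 ≈ 2.8500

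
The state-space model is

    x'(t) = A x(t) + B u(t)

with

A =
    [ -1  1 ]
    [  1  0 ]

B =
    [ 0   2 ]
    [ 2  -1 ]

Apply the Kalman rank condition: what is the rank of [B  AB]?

AB = [[2, -3], [0, 2]]
Controllability matrix C = [B  AB] = [[0, 2, 2, -3], [2, -1, 0, 2]]
Take the 2×2 submatrix of C formed by columns 1, 2: [[0, 2], [2, -1]]. Its determinant is 0·(-1) - 2·2 = 0 - 4 = -4 ≠ 0.
So rank(C) ≥ 2; since C has 2 rows, rank(C) = 2.
rank(C) = 2 = n, so the pair (A, B) is completely controllable.

2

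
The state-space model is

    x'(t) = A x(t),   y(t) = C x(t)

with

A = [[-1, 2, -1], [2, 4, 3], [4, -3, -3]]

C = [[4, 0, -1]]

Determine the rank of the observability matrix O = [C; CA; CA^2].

CA = [[-8, 11, -1]]
CA^2 = [[26, 31, 44]]
Observability matrix O = [C; CA; CA^2] = [[4, 0, -1], [-8, 11, -1], [26, 31, 44]]
det(O) = 4·(11·44 - (-1)·31) - 0·((-8)·44 - (-1)·26) + (-1)·((-8)·31 - 11·26) = 4·515 - 0·(-326) + (-1)·(-534) = 2594 ≠ 0, so rank(O) = 3.
rank(O) = 3 = n, so the pair (A, C) is completely observable.

3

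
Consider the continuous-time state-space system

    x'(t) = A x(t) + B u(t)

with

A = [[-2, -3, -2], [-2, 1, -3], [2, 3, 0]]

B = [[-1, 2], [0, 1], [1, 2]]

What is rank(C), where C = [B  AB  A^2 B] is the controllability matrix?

3

AB = [[0, -11], [-1, -9], [-2, 7]]
A^2B = [[7, 35], [5, -8], [-3, -49]]
Controllability matrix C = [B  AB  A^2B] = [[-1, 2, 0, -11, 7, 35], [0, 1, -1, -9, 5, -8], [1, 2, -2, 7, -3, -49]]
Take the 3×3 submatrix of C formed by columns 1, 2, 3: [[-1, 2, 0], [0, 1, -1], [1, 2, -2]]. Its determinant is (-1)·(1·(-2) - (-1)·2) - 2·(0·(-2) - (-1)·1) + 0·(0·2 - 1·1) = (-1)·0 - 2·1 + 0·(-1) = -2 ≠ 0.
So rank(C) ≥ 3; since C has 3 rows, rank(C) = 3.
rank(C) = 3 = n, so the pair (A, B) is completely controllable.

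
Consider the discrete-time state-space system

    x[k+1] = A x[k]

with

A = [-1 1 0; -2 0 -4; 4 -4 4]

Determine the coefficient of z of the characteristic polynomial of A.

Expand det(zI - A) for the 3×3 matrix.
p(z) = z^3 - 3z^2 - 18z - 8.
(Check: constant term = det(-A) = (-1)^3 det A = -8; coefficient of z^2 = -tr A = -3.)
The coefficient of z is -18.

-18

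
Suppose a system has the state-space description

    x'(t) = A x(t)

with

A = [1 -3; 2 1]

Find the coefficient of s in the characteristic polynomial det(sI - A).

-2

For a 2×2 matrix, det(sI - A) = s^2 - (tr A)s + det A.
tr A = 2, det A = 7.
So p(s) = s^2 - 2s + 7.
The coefficient of s is -2.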